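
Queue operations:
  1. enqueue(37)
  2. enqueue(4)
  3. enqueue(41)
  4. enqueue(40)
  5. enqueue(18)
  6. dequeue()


enqueue(37) -> [37]
enqueue(4) -> [37, 4]
enqueue(41) -> [37, 4, 41]
enqueue(40) -> [37, 4, 41, 40]
enqueue(18) -> [37, 4, 41, 40, 18]
dequeue()->37, [4, 41, 40, 18]

Final queue: [4, 41, 40, 18]


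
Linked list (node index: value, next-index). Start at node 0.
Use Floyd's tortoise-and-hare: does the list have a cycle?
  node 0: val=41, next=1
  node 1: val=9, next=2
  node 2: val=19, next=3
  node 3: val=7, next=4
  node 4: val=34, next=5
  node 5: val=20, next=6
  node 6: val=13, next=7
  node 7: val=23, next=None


Floyd's tortoise (slow, +1) and hare (fast, +2):
  init: slow=0, fast=0
  step 1: slow=1, fast=2
  step 2: slow=2, fast=4
  step 3: slow=3, fast=6
  step 4: fast 6->7->None, no cycle

Cycle: no


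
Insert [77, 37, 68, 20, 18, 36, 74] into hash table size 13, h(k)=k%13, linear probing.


Insert 77: h=12 -> slot 12
Insert 37: h=11 -> slot 11
Insert 68: h=3 -> slot 3
Insert 20: h=7 -> slot 7
Insert 18: h=5 -> slot 5
Insert 36: h=10 -> slot 10
Insert 74: h=9 -> slot 9

Table: [None, None, None, 68, None, 18, None, 20, None, 74, 36, 37, 77]


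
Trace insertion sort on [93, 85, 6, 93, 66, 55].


Initial: [93, 85, 6, 93, 66, 55]
Insert 85: [85, 93, 6, 93, 66, 55]
Insert 6: [6, 85, 93, 93, 66, 55]
Insert 93: [6, 85, 93, 93, 66, 55]
Insert 66: [6, 66, 85, 93, 93, 55]
Insert 55: [6, 55, 66, 85, 93, 93]

Sorted: [6, 55, 66, 85, 93, 93]


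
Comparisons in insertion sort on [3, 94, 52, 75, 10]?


Algorithm: insertion sort
Input: [3, 94, 52, 75, 10]
Sorted: [3, 10, 52, 75, 94]

9


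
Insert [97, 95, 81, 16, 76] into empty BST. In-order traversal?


Insert 97: root
Insert 95: L from 97
Insert 81: L from 97 -> L from 95
Insert 16: L from 97 -> L from 95 -> L from 81
Insert 76: L from 97 -> L from 95 -> L from 81 -> R from 16

In-order: [16, 76, 81, 95, 97]


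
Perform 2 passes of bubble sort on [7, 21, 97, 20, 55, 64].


Initial: [7, 21, 97, 20, 55, 64]
Pass 1: [7, 21, 20, 55, 64, 97] (3 swaps)
Pass 2: [7, 20, 21, 55, 64, 97] (1 swaps)

After 2 passes: [7, 20, 21, 55, 64, 97]


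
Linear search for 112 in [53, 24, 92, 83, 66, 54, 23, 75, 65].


i=0: 53!=112
i=1: 24!=112
i=2: 92!=112
i=3: 83!=112
i=4: 66!=112
i=5: 54!=112
i=6: 23!=112
i=7: 75!=112
i=8: 65!=112

Not found, 9 comps


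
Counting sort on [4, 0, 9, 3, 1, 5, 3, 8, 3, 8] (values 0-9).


Input: [4, 0, 9, 3, 1, 5, 3, 8, 3, 8]
Counts: [1, 1, 0, 3, 1, 1, 0, 0, 2, 1]

Sorted: [0, 1, 3, 3, 3, 4, 5, 8, 8, 9]


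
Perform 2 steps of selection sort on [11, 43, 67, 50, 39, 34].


Initial: [11, 43, 67, 50, 39, 34]
Step 1: min=11 at 0
  Swap: [11, 43, 67, 50, 39, 34]
Step 2: min=34 at 5
  Swap: [11, 34, 67, 50, 39, 43]

After 2 steps: [11, 34, 67, 50, 39, 43]


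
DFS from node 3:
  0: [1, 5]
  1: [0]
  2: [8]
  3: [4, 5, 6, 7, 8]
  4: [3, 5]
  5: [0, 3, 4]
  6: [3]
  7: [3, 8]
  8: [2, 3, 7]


Visit 3, push [8, 7, 6, 5, 4]
Visit 4, push [5]
Visit 5, push [0]
Visit 0, push [1]
Visit 1, push []
Visit 6, push []
Visit 7, push [8]
Visit 8, push [2]
Visit 2, push []

DFS order: [3, 4, 5, 0, 1, 6, 7, 8, 2]


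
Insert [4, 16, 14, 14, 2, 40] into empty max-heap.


Insert 4: [4]
Insert 16: [16, 4]
Insert 14: [16, 4, 14]
Insert 14: [16, 14, 14, 4]
Insert 2: [16, 14, 14, 4, 2]
Insert 40: [40, 14, 16, 4, 2, 14]

Final heap: [40, 14, 16, 4, 2, 14]


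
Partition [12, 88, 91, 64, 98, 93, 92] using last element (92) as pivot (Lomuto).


Pivot: 92
  12 <= 92: advance i (no swap)
  88 <= 92: advance i (no swap)
  91 <= 92: advance i (no swap)
  64 <= 92: advance i (no swap)
Place pivot at 4: [12, 88, 91, 64, 92, 93, 98]

Partitioned: [12, 88, 91, 64, 92, 93, 98]


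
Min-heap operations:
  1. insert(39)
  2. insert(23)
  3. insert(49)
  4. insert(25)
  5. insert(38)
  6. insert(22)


insert(39) -> [39]
insert(23) -> [23, 39]
insert(49) -> [23, 39, 49]
insert(25) -> [23, 25, 49, 39]
insert(38) -> [23, 25, 49, 39, 38]
insert(22) -> [22, 25, 23, 39, 38, 49]

Final heap: [22, 25, 23, 39, 38, 49]


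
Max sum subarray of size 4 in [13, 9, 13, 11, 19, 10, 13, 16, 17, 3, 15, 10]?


[0:4]: 46
[1:5]: 52
[2:6]: 53
[3:7]: 53
[4:8]: 58
[5:9]: 56
[6:10]: 49
[7:11]: 51
[8:12]: 45

Max: 58 at [4:8]


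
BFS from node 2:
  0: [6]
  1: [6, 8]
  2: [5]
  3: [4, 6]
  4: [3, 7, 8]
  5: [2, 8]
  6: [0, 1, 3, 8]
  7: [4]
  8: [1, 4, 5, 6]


Visit 2, enqueue [5]
Visit 5, enqueue [8]
Visit 8, enqueue [1, 4, 6]
Visit 1, enqueue []
Visit 4, enqueue [3, 7]
Visit 6, enqueue [0]
Visit 3, enqueue []
Visit 7, enqueue []
Visit 0, enqueue []

BFS order: [2, 5, 8, 1, 4, 6, 3, 7, 0]


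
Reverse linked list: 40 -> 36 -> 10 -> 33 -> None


Step 1: curr=40, set curr.next=prev(None) | reversed so far: 40
Step 2: curr=36, set curr.next=prev(40) | reversed so far: 36 -> 40
Step 3: curr=10, set curr.next=prev(36) | reversed so far: 10 -> 36 -> 40
Step 4: curr=33, set curr.next=prev(10) | reversed so far: 33 -> 10 -> 36 -> 40

33 -> 10 -> 36 -> 40 -> None


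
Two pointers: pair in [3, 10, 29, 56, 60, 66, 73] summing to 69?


lo=0(3)+hi=6(73)=76
lo=0(3)+hi=5(66)=69

Yes: 3+66=69


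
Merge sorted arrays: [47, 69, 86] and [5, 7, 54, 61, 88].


Take 5 from B
Take 7 from B
Take 47 from A
Take 54 from B
Take 61 from B
Take 69 from A
Take 86 from A

Merged: [5, 7, 47, 54, 61, 69, 86, 88]


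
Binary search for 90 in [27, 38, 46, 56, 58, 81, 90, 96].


Step 1: lo=0, hi=7, mid=3, val=56
Step 2: lo=4, hi=7, mid=5, val=81
Step 3: lo=6, hi=7, mid=6, val=90

Found at index 6


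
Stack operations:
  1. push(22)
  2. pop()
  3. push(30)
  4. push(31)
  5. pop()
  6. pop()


push(22) -> [22]
pop()->22, []
push(30) -> [30]
push(31) -> [30, 31]
pop()->31, [30]
pop()->30, []

Final stack: []


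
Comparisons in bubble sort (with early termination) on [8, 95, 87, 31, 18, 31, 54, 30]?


Algorithm: bubble sort (with early termination)
Input: [8, 95, 87, 31, 18, 31, 54, 30]
Sorted: [8, 18, 30, 31, 31, 54, 87, 95]

27


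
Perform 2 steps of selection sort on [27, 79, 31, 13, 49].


Initial: [27, 79, 31, 13, 49]
Step 1: min=13 at 3
  Swap: [13, 79, 31, 27, 49]
Step 2: min=27 at 3
  Swap: [13, 27, 31, 79, 49]

After 2 steps: [13, 27, 31, 79, 49]


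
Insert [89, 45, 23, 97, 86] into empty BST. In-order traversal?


Insert 89: root
Insert 45: L from 89
Insert 23: L from 89 -> L from 45
Insert 97: R from 89
Insert 86: L from 89 -> R from 45

In-order: [23, 45, 86, 89, 97]


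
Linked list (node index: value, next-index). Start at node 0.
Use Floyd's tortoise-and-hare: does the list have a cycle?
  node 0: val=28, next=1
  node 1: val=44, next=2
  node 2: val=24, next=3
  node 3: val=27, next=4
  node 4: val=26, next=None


Floyd's tortoise (slow, +1) and hare (fast, +2):
  init: slow=0, fast=0
  step 1: slow=1, fast=2
  step 2: slow=2, fast=4
  step 3: fast -> None, no cycle

Cycle: no


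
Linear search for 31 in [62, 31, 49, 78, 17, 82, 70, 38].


i=0: 62!=31
i=1: 31==31 found!

Found at 1, 2 comps


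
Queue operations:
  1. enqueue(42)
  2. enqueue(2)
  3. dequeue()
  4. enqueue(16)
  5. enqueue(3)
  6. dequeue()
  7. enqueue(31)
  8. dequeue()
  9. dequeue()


enqueue(42) -> [42]
enqueue(2) -> [42, 2]
dequeue()->42, [2]
enqueue(16) -> [2, 16]
enqueue(3) -> [2, 16, 3]
dequeue()->2, [16, 3]
enqueue(31) -> [16, 3, 31]
dequeue()->16, [3, 31]
dequeue()->3, [31]

Final queue: [31]


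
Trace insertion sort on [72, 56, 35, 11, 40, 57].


Initial: [72, 56, 35, 11, 40, 57]
Insert 56: [56, 72, 35, 11, 40, 57]
Insert 35: [35, 56, 72, 11, 40, 57]
Insert 11: [11, 35, 56, 72, 40, 57]
Insert 40: [11, 35, 40, 56, 72, 57]
Insert 57: [11, 35, 40, 56, 57, 72]

Sorted: [11, 35, 40, 56, 57, 72]


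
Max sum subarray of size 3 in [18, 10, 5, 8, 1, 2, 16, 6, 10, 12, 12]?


[0:3]: 33
[1:4]: 23
[2:5]: 14
[3:6]: 11
[4:7]: 19
[5:8]: 24
[6:9]: 32
[7:10]: 28
[8:11]: 34

Max: 34 at [8:11]


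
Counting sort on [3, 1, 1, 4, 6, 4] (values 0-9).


Input: [3, 1, 1, 4, 6, 4]
Counts: [0, 2, 0, 1, 2, 0, 1, 0, 0, 0]

Sorted: [1, 1, 3, 4, 4, 6]


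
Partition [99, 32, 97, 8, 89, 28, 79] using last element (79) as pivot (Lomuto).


Pivot: 79
  32 <= 79: swap -> [32, 99, 97, 8, 89, 28, 79]
  8 <= 79: swap -> [32, 8, 97, 99, 89, 28, 79]
  28 <= 79: swap -> [32, 8, 28, 99, 89, 97, 79]
Place pivot at 3: [32, 8, 28, 79, 89, 97, 99]

Partitioned: [32, 8, 28, 79, 89, 97, 99]


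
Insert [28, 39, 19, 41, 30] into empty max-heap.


Insert 28: [28]
Insert 39: [39, 28]
Insert 19: [39, 28, 19]
Insert 41: [41, 39, 19, 28]
Insert 30: [41, 39, 19, 28, 30]

Final heap: [41, 39, 19, 28, 30]


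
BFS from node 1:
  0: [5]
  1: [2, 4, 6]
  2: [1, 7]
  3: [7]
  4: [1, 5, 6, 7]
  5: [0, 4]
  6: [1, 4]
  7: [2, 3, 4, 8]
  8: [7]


Visit 1, enqueue [2, 4, 6]
Visit 2, enqueue [7]
Visit 4, enqueue [5]
Visit 6, enqueue []
Visit 7, enqueue [3, 8]
Visit 5, enqueue [0]
Visit 3, enqueue []
Visit 8, enqueue []
Visit 0, enqueue []

BFS order: [1, 2, 4, 6, 7, 5, 3, 8, 0]


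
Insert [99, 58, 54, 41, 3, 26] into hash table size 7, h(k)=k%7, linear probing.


Insert 99: h=1 -> slot 1
Insert 58: h=2 -> slot 2
Insert 54: h=5 -> slot 5
Insert 41: h=6 -> slot 6
Insert 3: h=3 -> slot 3
Insert 26: h=5, 2 probes -> slot 0

Table: [26, 99, 58, 3, None, 54, 41]


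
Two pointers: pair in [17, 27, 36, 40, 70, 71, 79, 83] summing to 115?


lo=0(17)+hi=7(83)=100
lo=1(27)+hi=7(83)=110
lo=2(36)+hi=7(83)=119
lo=2(36)+hi=6(79)=115

Yes: 36+79=115


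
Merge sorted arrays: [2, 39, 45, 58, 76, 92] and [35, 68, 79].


Take 2 from A
Take 35 from B
Take 39 from A
Take 45 from A
Take 58 from A
Take 68 from B
Take 76 from A
Take 79 from B

Merged: [2, 35, 39, 45, 58, 68, 76, 79, 92]


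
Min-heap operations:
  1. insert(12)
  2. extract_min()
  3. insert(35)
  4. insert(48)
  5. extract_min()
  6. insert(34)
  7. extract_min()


insert(12) -> [12]
extract_min()->12, []
insert(35) -> [35]
insert(48) -> [35, 48]
extract_min()->35, [48]
insert(34) -> [34, 48]
extract_min()->34, [48]

Final heap: [48]


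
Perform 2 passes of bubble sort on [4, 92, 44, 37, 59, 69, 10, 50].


Initial: [4, 92, 44, 37, 59, 69, 10, 50]
Pass 1: [4, 44, 37, 59, 69, 10, 50, 92] (6 swaps)
Pass 2: [4, 37, 44, 59, 10, 50, 69, 92] (3 swaps)

After 2 passes: [4, 37, 44, 59, 10, 50, 69, 92]


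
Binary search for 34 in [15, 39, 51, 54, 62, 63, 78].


Step 1: lo=0, hi=6, mid=3, val=54
Step 2: lo=0, hi=2, mid=1, val=39
Step 3: lo=0, hi=0, mid=0, val=15

Not found


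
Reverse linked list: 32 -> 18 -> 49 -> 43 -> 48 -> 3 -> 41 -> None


Step 1: curr=32, set curr.next=prev(None) | reversed so far: 32
Step 2: curr=18, set curr.next=prev(32) | reversed so far: 18 -> 32
Step 3: curr=49, set curr.next=prev(18) | reversed so far: 49 -> 18 -> 32
Step 4: curr=43, set curr.next=prev(49) | reversed so far: 43 -> 49 -> 18 -> 32
Step 5: curr=48, set curr.next=prev(43) | reversed so far: 48 -> 43 -> 49 -> 18 -> 32
Step 6: curr=3, set curr.next=prev(48) | reversed so far: 3 -> 48 -> 43 -> 49 -> 18 -> 32
Step 7: curr=41, set curr.next=prev(3) | reversed so far: 41 -> 3 -> 48 -> 43 -> 49 -> 18 -> 32

41 -> 3 -> 48 -> 43 -> 49 -> 18 -> 32 -> None


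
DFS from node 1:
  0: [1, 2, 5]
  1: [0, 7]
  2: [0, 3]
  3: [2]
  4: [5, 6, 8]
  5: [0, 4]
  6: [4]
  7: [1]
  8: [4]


Visit 1, push [7, 0]
Visit 0, push [5, 2]
Visit 2, push [3]
Visit 3, push []
Visit 5, push [4]
Visit 4, push [8, 6]
Visit 6, push []
Visit 8, push []
Visit 7, push []

DFS order: [1, 0, 2, 3, 5, 4, 6, 8, 7]


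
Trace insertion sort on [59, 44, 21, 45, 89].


Initial: [59, 44, 21, 45, 89]
Insert 44: [44, 59, 21, 45, 89]
Insert 21: [21, 44, 59, 45, 89]
Insert 45: [21, 44, 45, 59, 89]
Insert 89: [21, 44, 45, 59, 89]

Sorted: [21, 44, 45, 59, 89]


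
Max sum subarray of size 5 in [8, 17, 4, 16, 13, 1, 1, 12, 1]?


[0:5]: 58
[1:6]: 51
[2:7]: 35
[3:8]: 43
[4:9]: 28

Max: 58 at [0:5]


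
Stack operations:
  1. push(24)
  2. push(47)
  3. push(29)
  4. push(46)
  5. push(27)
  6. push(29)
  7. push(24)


push(24) -> [24]
push(47) -> [24, 47]
push(29) -> [24, 47, 29]
push(46) -> [24, 47, 29, 46]
push(27) -> [24, 47, 29, 46, 27]
push(29) -> [24, 47, 29, 46, 27, 29]
push(24) -> [24, 47, 29, 46, 27, 29, 24]

Final stack: [24, 47, 29, 46, 27, 29, 24]


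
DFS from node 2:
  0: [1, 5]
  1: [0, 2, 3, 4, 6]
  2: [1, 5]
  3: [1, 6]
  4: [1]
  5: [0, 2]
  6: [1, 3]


Visit 2, push [5, 1]
Visit 1, push [6, 4, 3, 0]
Visit 0, push [5]
Visit 5, push []
Visit 3, push [6]
Visit 6, push []
Visit 4, push []

DFS order: [2, 1, 0, 5, 3, 6, 4]


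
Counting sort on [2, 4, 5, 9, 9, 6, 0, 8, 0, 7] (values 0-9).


Input: [2, 4, 5, 9, 9, 6, 0, 8, 0, 7]
Counts: [2, 0, 1, 0, 1, 1, 1, 1, 1, 2]

Sorted: [0, 0, 2, 4, 5, 6, 7, 8, 9, 9]


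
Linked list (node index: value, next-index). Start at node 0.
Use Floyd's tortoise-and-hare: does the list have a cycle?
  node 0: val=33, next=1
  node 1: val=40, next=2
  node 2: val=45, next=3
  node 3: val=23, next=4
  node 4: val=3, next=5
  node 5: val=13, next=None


Floyd's tortoise (slow, +1) and hare (fast, +2):
  init: slow=0, fast=0
  step 1: slow=1, fast=2
  step 2: slow=2, fast=4
  step 3: fast 4->5->None, no cycle

Cycle: no


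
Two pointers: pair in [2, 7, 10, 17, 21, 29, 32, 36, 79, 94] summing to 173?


lo=0(2)+hi=9(94)=96
lo=1(7)+hi=9(94)=101
lo=2(10)+hi=9(94)=104
lo=3(17)+hi=9(94)=111
lo=4(21)+hi=9(94)=115
lo=5(29)+hi=9(94)=123
lo=6(32)+hi=9(94)=126
lo=7(36)+hi=9(94)=130
lo=8(79)+hi=9(94)=173

Yes: 79+94=173


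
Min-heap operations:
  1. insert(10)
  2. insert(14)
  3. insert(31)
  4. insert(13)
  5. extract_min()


insert(10) -> [10]
insert(14) -> [10, 14]
insert(31) -> [10, 14, 31]
insert(13) -> [10, 13, 31, 14]
extract_min()->10, [13, 14, 31]

Final heap: [13, 14, 31]


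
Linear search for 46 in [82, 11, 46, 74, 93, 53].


i=0: 82!=46
i=1: 11!=46
i=2: 46==46 found!

Found at 2, 3 comps


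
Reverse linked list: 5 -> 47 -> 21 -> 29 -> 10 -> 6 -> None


Step 1: curr=5, set curr.next=prev(None) | reversed so far: 5
Step 2: curr=47, set curr.next=prev(5) | reversed so far: 47 -> 5
Step 3: curr=21, set curr.next=prev(47) | reversed so far: 21 -> 47 -> 5
Step 4: curr=29, set curr.next=prev(21) | reversed so far: 29 -> 21 -> 47 -> 5
Step 5: curr=10, set curr.next=prev(29) | reversed so far: 10 -> 29 -> 21 -> 47 -> 5
Step 6: curr=6, set curr.next=prev(10) | reversed so far: 6 -> 10 -> 29 -> 21 -> 47 -> 5

6 -> 10 -> 29 -> 21 -> 47 -> 5 -> None


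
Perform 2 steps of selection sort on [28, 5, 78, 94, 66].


Initial: [28, 5, 78, 94, 66]
Step 1: min=5 at 1
  Swap: [5, 28, 78, 94, 66]
Step 2: min=28 at 1
  Swap: [5, 28, 78, 94, 66]

After 2 steps: [5, 28, 78, 94, 66]


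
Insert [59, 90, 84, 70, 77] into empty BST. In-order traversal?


Insert 59: root
Insert 90: R from 59
Insert 84: R from 59 -> L from 90
Insert 70: R from 59 -> L from 90 -> L from 84
Insert 77: R from 59 -> L from 90 -> L from 84 -> R from 70

In-order: [59, 70, 77, 84, 90]


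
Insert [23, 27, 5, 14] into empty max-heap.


Insert 23: [23]
Insert 27: [27, 23]
Insert 5: [27, 23, 5]
Insert 14: [27, 23, 5, 14]

Final heap: [27, 23, 5, 14]


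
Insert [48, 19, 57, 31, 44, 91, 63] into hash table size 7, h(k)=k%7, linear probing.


Insert 48: h=6 -> slot 6
Insert 19: h=5 -> slot 5
Insert 57: h=1 -> slot 1
Insert 31: h=3 -> slot 3
Insert 44: h=2 -> slot 2
Insert 91: h=0 -> slot 0
Insert 63: h=0, 4 probes -> slot 4

Table: [91, 57, 44, 31, 63, 19, 48]


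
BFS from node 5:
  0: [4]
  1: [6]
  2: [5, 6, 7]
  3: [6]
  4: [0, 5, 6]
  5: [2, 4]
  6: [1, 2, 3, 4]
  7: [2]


Visit 5, enqueue [2, 4]
Visit 2, enqueue [6, 7]
Visit 4, enqueue [0]
Visit 6, enqueue [1, 3]
Visit 7, enqueue []
Visit 0, enqueue []
Visit 1, enqueue []
Visit 3, enqueue []

BFS order: [5, 2, 4, 6, 7, 0, 1, 3]


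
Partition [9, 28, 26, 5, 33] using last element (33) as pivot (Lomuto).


Pivot: 33
  9 <= 33: advance i (no swap)
  28 <= 33: advance i (no swap)
  26 <= 33: advance i (no swap)
  5 <= 33: advance i (no swap)
Place pivot at 4: [9, 28, 26, 5, 33]

Partitioned: [9, 28, 26, 5, 33]


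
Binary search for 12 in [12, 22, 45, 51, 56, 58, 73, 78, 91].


Step 1: lo=0, hi=8, mid=4, val=56
Step 2: lo=0, hi=3, mid=1, val=22
Step 3: lo=0, hi=0, mid=0, val=12

Found at index 0


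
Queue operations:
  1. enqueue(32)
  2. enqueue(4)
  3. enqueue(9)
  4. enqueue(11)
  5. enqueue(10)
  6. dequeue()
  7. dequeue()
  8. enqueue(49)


enqueue(32) -> [32]
enqueue(4) -> [32, 4]
enqueue(9) -> [32, 4, 9]
enqueue(11) -> [32, 4, 9, 11]
enqueue(10) -> [32, 4, 9, 11, 10]
dequeue()->32, [4, 9, 11, 10]
dequeue()->4, [9, 11, 10]
enqueue(49) -> [9, 11, 10, 49]

Final queue: [9, 11, 10, 49]


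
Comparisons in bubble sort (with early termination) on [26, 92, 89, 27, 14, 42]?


Algorithm: bubble sort (with early termination)
Input: [26, 92, 89, 27, 14, 42]
Sorted: [14, 26, 27, 42, 89, 92]

15


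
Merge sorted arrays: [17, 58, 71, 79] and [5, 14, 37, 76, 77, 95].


Take 5 from B
Take 14 from B
Take 17 from A
Take 37 from B
Take 58 from A
Take 71 from A
Take 76 from B
Take 77 from B
Take 79 from A

Merged: [5, 14, 17, 37, 58, 71, 76, 77, 79, 95]


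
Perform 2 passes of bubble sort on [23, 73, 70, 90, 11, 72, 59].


Initial: [23, 73, 70, 90, 11, 72, 59]
Pass 1: [23, 70, 73, 11, 72, 59, 90] (4 swaps)
Pass 2: [23, 70, 11, 72, 59, 73, 90] (3 swaps)

After 2 passes: [23, 70, 11, 72, 59, 73, 90]


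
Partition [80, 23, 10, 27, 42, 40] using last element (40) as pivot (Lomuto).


Pivot: 40
  23 <= 40: swap -> [23, 80, 10, 27, 42, 40]
  10 <= 40: swap -> [23, 10, 80, 27, 42, 40]
  27 <= 40: swap -> [23, 10, 27, 80, 42, 40]
Place pivot at 3: [23, 10, 27, 40, 42, 80]

Partitioned: [23, 10, 27, 40, 42, 80]


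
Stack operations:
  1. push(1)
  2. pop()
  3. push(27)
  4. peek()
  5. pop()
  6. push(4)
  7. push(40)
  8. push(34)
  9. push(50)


push(1) -> [1]
pop()->1, []
push(27) -> [27]
peek()->27
pop()->27, []
push(4) -> [4]
push(40) -> [4, 40]
push(34) -> [4, 40, 34]
push(50) -> [4, 40, 34, 50]

Final stack: [4, 40, 34, 50]


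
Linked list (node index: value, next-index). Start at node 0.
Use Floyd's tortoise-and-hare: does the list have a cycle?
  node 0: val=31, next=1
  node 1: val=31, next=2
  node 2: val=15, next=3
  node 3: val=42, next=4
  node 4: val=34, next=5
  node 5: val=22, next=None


Floyd's tortoise (slow, +1) and hare (fast, +2):
  init: slow=0, fast=0
  step 1: slow=1, fast=2
  step 2: slow=2, fast=4
  step 3: fast 4->5->None, no cycle

Cycle: no


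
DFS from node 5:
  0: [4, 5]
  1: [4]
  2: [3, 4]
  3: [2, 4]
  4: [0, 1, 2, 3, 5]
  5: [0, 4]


Visit 5, push [4, 0]
Visit 0, push [4]
Visit 4, push [3, 2, 1]
Visit 1, push []
Visit 2, push [3]
Visit 3, push []

DFS order: [5, 0, 4, 1, 2, 3]


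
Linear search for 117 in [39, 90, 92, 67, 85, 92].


i=0: 39!=117
i=1: 90!=117
i=2: 92!=117
i=3: 67!=117
i=4: 85!=117
i=5: 92!=117

Not found, 6 comps


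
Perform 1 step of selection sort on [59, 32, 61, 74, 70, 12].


Initial: [59, 32, 61, 74, 70, 12]
Step 1: min=12 at 5
  Swap: [12, 32, 61, 74, 70, 59]

After 1 step: [12, 32, 61, 74, 70, 59]


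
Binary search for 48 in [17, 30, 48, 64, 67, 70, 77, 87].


Step 1: lo=0, hi=7, mid=3, val=64
Step 2: lo=0, hi=2, mid=1, val=30
Step 3: lo=2, hi=2, mid=2, val=48

Found at index 2


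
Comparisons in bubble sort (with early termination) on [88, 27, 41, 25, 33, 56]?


Algorithm: bubble sort (with early termination)
Input: [88, 27, 41, 25, 33, 56]
Sorted: [25, 27, 33, 41, 56, 88]

14


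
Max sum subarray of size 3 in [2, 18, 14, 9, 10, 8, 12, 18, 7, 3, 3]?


[0:3]: 34
[1:4]: 41
[2:5]: 33
[3:6]: 27
[4:7]: 30
[5:8]: 38
[6:9]: 37
[7:10]: 28
[8:11]: 13

Max: 41 at [1:4]


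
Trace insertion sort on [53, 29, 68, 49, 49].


Initial: [53, 29, 68, 49, 49]
Insert 29: [29, 53, 68, 49, 49]
Insert 68: [29, 53, 68, 49, 49]
Insert 49: [29, 49, 53, 68, 49]
Insert 49: [29, 49, 49, 53, 68]

Sorted: [29, 49, 49, 53, 68]


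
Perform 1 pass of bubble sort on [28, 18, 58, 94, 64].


Initial: [28, 18, 58, 94, 64]
Pass 1: [18, 28, 58, 64, 94] (2 swaps)

After 1 pass: [18, 28, 58, 64, 94]


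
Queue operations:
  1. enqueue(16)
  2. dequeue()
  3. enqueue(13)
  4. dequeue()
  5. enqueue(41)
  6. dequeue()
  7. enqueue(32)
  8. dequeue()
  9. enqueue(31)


enqueue(16) -> [16]
dequeue()->16, []
enqueue(13) -> [13]
dequeue()->13, []
enqueue(41) -> [41]
dequeue()->41, []
enqueue(32) -> [32]
dequeue()->32, []
enqueue(31) -> [31]

Final queue: [31]


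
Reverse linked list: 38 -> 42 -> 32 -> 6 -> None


Step 1: curr=38, set curr.next=prev(None) | reversed so far: 38
Step 2: curr=42, set curr.next=prev(38) | reversed so far: 42 -> 38
Step 3: curr=32, set curr.next=prev(42) | reversed so far: 32 -> 42 -> 38
Step 4: curr=6, set curr.next=prev(32) | reversed so far: 6 -> 32 -> 42 -> 38

6 -> 32 -> 42 -> 38 -> None


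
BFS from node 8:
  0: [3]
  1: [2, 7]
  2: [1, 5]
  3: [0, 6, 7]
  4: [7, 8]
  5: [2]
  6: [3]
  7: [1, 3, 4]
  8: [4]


Visit 8, enqueue [4]
Visit 4, enqueue [7]
Visit 7, enqueue [1, 3]
Visit 1, enqueue [2]
Visit 3, enqueue [0, 6]
Visit 2, enqueue [5]
Visit 0, enqueue []
Visit 6, enqueue []
Visit 5, enqueue []

BFS order: [8, 4, 7, 1, 3, 2, 0, 6, 5]


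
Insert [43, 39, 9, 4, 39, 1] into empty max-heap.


Insert 43: [43]
Insert 39: [43, 39]
Insert 9: [43, 39, 9]
Insert 4: [43, 39, 9, 4]
Insert 39: [43, 39, 9, 4, 39]
Insert 1: [43, 39, 9, 4, 39, 1]

Final heap: [43, 39, 9, 4, 39, 1]


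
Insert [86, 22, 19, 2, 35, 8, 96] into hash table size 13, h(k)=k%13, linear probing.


Insert 86: h=8 -> slot 8
Insert 22: h=9 -> slot 9
Insert 19: h=6 -> slot 6
Insert 2: h=2 -> slot 2
Insert 35: h=9, 1 probes -> slot 10
Insert 8: h=8, 3 probes -> slot 11
Insert 96: h=5 -> slot 5

Table: [None, None, 2, None, None, 96, 19, None, 86, 22, 35, 8, None]


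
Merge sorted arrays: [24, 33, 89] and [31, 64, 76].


Take 24 from A
Take 31 from B
Take 33 from A
Take 64 from B
Take 76 from B

Merged: [24, 31, 33, 64, 76, 89]


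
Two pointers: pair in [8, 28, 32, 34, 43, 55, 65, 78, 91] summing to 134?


lo=0(8)+hi=8(91)=99
lo=1(28)+hi=8(91)=119
lo=2(32)+hi=8(91)=123
lo=3(34)+hi=8(91)=125
lo=4(43)+hi=8(91)=134

Yes: 43+91=134


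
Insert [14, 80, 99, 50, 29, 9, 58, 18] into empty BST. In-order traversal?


Insert 14: root
Insert 80: R from 14
Insert 99: R from 14 -> R from 80
Insert 50: R from 14 -> L from 80
Insert 29: R from 14 -> L from 80 -> L from 50
Insert 9: L from 14
Insert 58: R from 14 -> L from 80 -> R from 50
Insert 18: R from 14 -> L from 80 -> L from 50 -> L from 29

In-order: [9, 14, 18, 29, 50, 58, 80, 99]


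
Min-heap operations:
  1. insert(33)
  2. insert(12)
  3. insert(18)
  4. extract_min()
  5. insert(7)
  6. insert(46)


insert(33) -> [33]
insert(12) -> [12, 33]
insert(18) -> [12, 33, 18]
extract_min()->12, [18, 33]
insert(7) -> [7, 33, 18]
insert(46) -> [7, 33, 18, 46]

Final heap: [7, 33, 18, 46]


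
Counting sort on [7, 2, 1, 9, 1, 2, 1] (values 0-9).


Input: [7, 2, 1, 9, 1, 2, 1]
Counts: [0, 3, 2, 0, 0, 0, 0, 1, 0, 1]

Sorted: [1, 1, 1, 2, 2, 7, 9]


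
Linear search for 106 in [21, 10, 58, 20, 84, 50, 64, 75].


i=0: 21!=106
i=1: 10!=106
i=2: 58!=106
i=3: 20!=106
i=4: 84!=106
i=5: 50!=106
i=6: 64!=106
i=7: 75!=106

Not found, 8 comps


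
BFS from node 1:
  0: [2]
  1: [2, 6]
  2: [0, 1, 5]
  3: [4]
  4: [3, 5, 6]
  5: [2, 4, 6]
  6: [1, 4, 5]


Visit 1, enqueue [2, 6]
Visit 2, enqueue [0, 5]
Visit 6, enqueue [4]
Visit 0, enqueue []
Visit 5, enqueue []
Visit 4, enqueue [3]
Visit 3, enqueue []

BFS order: [1, 2, 6, 0, 5, 4, 3]


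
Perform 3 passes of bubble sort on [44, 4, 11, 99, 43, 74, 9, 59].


Initial: [44, 4, 11, 99, 43, 74, 9, 59]
Pass 1: [4, 11, 44, 43, 74, 9, 59, 99] (6 swaps)
Pass 2: [4, 11, 43, 44, 9, 59, 74, 99] (3 swaps)
Pass 3: [4, 11, 43, 9, 44, 59, 74, 99] (1 swaps)

After 3 passes: [4, 11, 43, 9, 44, 59, 74, 99]


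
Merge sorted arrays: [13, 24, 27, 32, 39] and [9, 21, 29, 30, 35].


Take 9 from B
Take 13 from A
Take 21 from B
Take 24 from A
Take 27 from A
Take 29 from B
Take 30 from B
Take 32 from A
Take 35 from B

Merged: [9, 13, 21, 24, 27, 29, 30, 32, 35, 39]


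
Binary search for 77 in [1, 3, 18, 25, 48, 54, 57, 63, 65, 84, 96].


Step 1: lo=0, hi=10, mid=5, val=54
Step 2: lo=6, hi=10, mid=8, val=65
Step 3: lo=9, hi=10, mid=9, val=84

Not found


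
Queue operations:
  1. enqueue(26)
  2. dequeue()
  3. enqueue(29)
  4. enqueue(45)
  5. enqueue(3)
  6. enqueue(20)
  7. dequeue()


enqueue(26) -> [26]
dequeue()->26, []
enqueue(29) -> [29]
enqueue(45) -> [29, 45]
enqueue(3) -> [29, 45, 3]
enqueue(20) -> [29, 45, 3, 20]
dequeue()->29, [45, 3, 20]

Final queue: [45, 3, 20]


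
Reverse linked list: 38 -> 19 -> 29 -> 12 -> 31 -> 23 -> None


Step 1: curr=38, set curr.next=prev(None) | reversed so far: 38
Step 2: curr=19, set curr.next=prev(38) | reversed so far: 19 -> 38
Step 3: curr=29, set curr.next=prev(19) | reversed so far: 29 -> 19 -> 38
Step 4: curr=12, set curr.next=prev(29) | reversed so far: 12 -> 29 -> 19 -> 38
Step 5: curr=31, set curr.next=prev(12) | reversed so far: 31 -> 12 -> 29 -> 19 -> 38
Step 6: curr=23, set curr.next=prev(31) | reversed so far: 23 -> 31 -> 12 -> 29 -> 19 -> 38

23 -> 31 -> 12 -> 29 -> 19 -> 38 -> None


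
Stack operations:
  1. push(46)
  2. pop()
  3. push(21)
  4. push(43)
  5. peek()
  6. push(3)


push(46) -> [46]
pop()->46, []
push(21) -> [21]
push(43) -> [21, 43]
peek()->43
push(3) -> [21, 43, 3]

Final stack: [21, 43, 3]


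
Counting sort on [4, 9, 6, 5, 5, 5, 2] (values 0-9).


Input: [4, 9, 6, 5, 5, 5, 2]
Counts: [0, 0, 1, 0, 1, 3, 1, 0, 0, 1]

Sorted: [2, 4, 5, 5, 5, 6, 9]


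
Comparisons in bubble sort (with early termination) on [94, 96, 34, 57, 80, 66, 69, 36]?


Algorithm: bubble sort (with early termination)
Input: [94, 96, 34, 57, 80, 66, 69, 36]
Sorted: [34, 36, 57, 66, 69, 80, 94, 96]

28


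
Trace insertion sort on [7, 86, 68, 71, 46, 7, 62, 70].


Initial: [7, 86, 68, 71, 46, 7, 62, 70]
Insert 86: [7, 86, 68, 71, 46, 7, 62, 70]
Insert 68: [7, 68, 86, 71, 46, 7, 62, 70]
Insert 71: [7, 68, 71, 86, 46, 7, 62, 70]
Insert 46: [7, 46, 68, 71, 86, 7, 62, 70]
Insert 7: [7, 7, 46, 68, 71, 86, 62, 70]
Insert 62: [7, 7, 46, 62, 68, 71, 86, 70]
Insert 70: [7, 7, 46, 62, 68, 70, 71, 86]

Sorted: [7, 7, 46, 62, 68, 70, 71, 86]


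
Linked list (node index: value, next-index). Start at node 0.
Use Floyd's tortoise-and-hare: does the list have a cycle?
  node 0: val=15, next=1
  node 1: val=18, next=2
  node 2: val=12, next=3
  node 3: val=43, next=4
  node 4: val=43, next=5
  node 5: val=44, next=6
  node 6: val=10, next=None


Floyd's tortoise (slow, +1) and hare (fast, +2):
  init: slow=0, fast=0
  step 1: slow=1, fast=2
  step 2: slow=2, fast=4
  step 3: slow=3, fast=6
  step 4: fast -> None, no cycle

Cycle: no


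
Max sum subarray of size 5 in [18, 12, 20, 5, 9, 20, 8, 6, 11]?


[0:5]: 64
[1:6]: 66
[2:7]: 62
[3:8]: 48
[4:9]: 54

Max: 66 at [1:6]


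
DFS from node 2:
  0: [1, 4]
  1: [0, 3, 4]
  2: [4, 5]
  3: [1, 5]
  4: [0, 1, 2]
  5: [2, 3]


Visit 2, push [5, 4]
Visit 4, push [1, 0]
Visit 0, push [1]
Visit 1, push [3]
Visit 3, push [5]
Visit 5, push []

DFS order: [2, 4, 0, 1, 3, 5]


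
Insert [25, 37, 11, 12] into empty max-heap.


Insert 25: [25]
Insert 37: [37, 25]
Insert 11: [37, 25, 11]
Insert 12: [37, 25, 11, 12]

Final heap: [37, 25, 11, 12]


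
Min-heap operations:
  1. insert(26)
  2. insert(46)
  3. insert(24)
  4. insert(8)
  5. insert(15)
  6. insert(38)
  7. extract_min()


insert(26) -> [26]
insert(46) -> [26, 46]
insert(24) -> [24, 46, 26]
insert(8) -> [8, 24, 26, 46]
insert(15) -> [8, 15, 26, 46, 24]
insert(38) -> [8, 15, 26, 46, 24, 38]
extract_min()->8, [15, 24, 26, 46, 38]

Final heap: [15, 24, 26, 46, 38]


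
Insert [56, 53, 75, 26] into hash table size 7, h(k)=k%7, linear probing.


Insert 56: h=0 -> slot 0
Insert 53: h=4 -> slot 4
Insert 75: h=5 -> slot 5
Insert 26: h=5, 1 probes -> slot 6

Table: [56, None, None, None, 53, 75, 26]


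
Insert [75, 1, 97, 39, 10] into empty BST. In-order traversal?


Insert 75: root
Insert 1: L from 75
Insert 97: R from 75
Insert 39: L from 75 -> R from 1
Insert 10: L from 75 -> R from 1 -> L from 39

In-order: [1, 10, 39, 75, 97]


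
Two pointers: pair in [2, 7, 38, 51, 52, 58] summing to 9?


lo=0(2)+hi=5(58)=60
lo=0(2)+hi=4(52)=54
lo=0(2)+hi=3(51)=53
lo=0(2)+hi=2(38)=40
lo=0(2)+hi=1(7)=9

Yes: 2+7=9


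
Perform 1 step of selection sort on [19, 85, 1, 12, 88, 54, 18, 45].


Initial: [19, 85, 1, 12, 88, 54, 18, 45]
Step 1: min=1 at 2
  Swap: [1, 85, 19, 12, 88, 54, 18, 45]

After 1 step: [1, 85, 19, 12, 88, 54, 18, 45]


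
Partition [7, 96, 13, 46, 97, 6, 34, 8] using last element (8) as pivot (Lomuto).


Pivot: 8
  7 <= 8: advance i (no swap)
  6 <= 8: swap -> [7, 6, 13, 46, 97, 96, 34, 8]
Place pivot at 2: [7, 6, 8, 46, 97, 96, 34, 13]

Partitioned: [7, 6, 8, 46, 97, 96, 34, 13]


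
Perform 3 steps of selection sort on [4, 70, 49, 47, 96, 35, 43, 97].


Initial: [4, 70, 49, 47, 96, 35, 43, 97]
Step 1: min=4 at 0
  Swap: [4, 70, 49, 47, 96, 35, 43, 97]
Step 2: min=35 at 5
  Swap: [4, 35, 49, 47, 96, 70, 43, 97]
Step 3: min=43 at 6
  Swap: [4, 35, 43, 47, 96, 70, 49, 97]

After 3 steps: [4, 35, 43, 47, 96, 70, 49, 97]


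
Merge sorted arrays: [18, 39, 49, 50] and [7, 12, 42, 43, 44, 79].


Take 7 from B
Take 12 from B
Take 18 from A
Take 39 from A
Take 42 from B
Take 43 from B
Take 44 from B
Take 49 from A
Take 50 from A

Merged: [7, 12, 18, 39, 42, 43, 44, 49, 50, 79]


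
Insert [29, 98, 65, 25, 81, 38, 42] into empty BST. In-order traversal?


Insert 29: root
Insert 98: R from 29
Insert 65: R from 29 -> L from 98
Insert 25: L from 29
Insert 81: R from 29 -> L from 98 -> R from 65
Insert 38: R from 29 -> L from 98 -> L from 65
Insert 42: R from 29 -> L from 98 -> L from 65 -> R from 38

In-order: [25, 29, 38, 42, 65, 81, 98]


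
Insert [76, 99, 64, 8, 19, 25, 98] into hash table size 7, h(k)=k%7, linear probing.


Insert 76: h=6 -> slot 6
Insert 99: h=1 -> slot 1
Insert 64: h=1, 1 probes -> slot 2
Insert 8: h=1, 2 probes -> slot 3
Insert 19: h=5 -> slot 5
Insert 25: h=4 -> slot 4
Insert 98: h=0 -> slot 0

Table: [98, 99, 64, 8, 25, 19, 76]


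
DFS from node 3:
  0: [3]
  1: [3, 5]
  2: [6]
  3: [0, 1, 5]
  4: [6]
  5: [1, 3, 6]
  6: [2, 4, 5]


Visit 3, push [5, 1, 0]
Visit 0, push []
Visit 1, push [5]
Visit 5, push [6]
Visit 6, push [4, 2]
Visit 2, push []
Visit 4, push []

DFS order: [3, 0, 1, 5, 6, 2, 4]


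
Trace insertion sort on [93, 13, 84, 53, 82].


Initial: [93, 13, 84, 53, 82]
Insert 13: [13, 93, 84, 53, 82]
Insert 84: [13, 84, 93, 53, 82]
Insert 53: [13, 53, 84, 93, 82]
Insert 82: [13, 53, 82, 84, 93]

Sorted: [13, 53, 82, 84, 93]


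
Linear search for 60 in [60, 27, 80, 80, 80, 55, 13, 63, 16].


i=0: 60==60 found!

Found at 0, 1 comps


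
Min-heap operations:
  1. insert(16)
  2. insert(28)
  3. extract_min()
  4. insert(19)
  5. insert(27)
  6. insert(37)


insert(16) -> [16]
insert(28) -> [16, 28]
extract_min()->16, [28]
insert(19) -> [19, 28]
insert(27) -> [19, 28, 27]
insert(37) -> [19, 28, 27, 37]

Final heap: [19, 28, 27, 37]


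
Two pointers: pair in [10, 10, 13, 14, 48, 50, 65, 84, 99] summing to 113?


lo=0(10)+hi=8(99)=109
lo=1(10)+hi=8(99)=109
lo=2(13)+hi=8(99)=112
lo=3(14)+hi=8(99)=113

Yes: 14+99=113


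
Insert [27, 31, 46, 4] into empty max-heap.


Insert 27: [27]
Insert 31: [31, 27]
Insert 46: [46, 27, 31]
Insert 4: [46, 27, 31, 4]

Final heap: [46, 27, 31, 4]


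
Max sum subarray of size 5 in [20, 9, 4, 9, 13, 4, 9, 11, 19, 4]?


[0:5]: 55
[1:6]: 39
[2:7]: 39
[3:8]: 46
[4:9]: 56
[5:10]: 47

Max: 56 at [4:9]


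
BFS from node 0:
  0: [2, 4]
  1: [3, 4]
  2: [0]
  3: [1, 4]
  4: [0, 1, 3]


Visit 0, enqueue [2, 4]
Visit 2, enqueue []
Visit 4, enqueue [1, 3]
Visit 1, enqueue []
Visit 3, enqueue []

BFS order: [0, 2, 4, 1, 3]


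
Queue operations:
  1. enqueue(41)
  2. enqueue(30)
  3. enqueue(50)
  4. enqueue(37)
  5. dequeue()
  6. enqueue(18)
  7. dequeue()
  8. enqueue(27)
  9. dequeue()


enqueue(41) -> [41]
enqueue(30) -> [41, 30]
enqueue(50) -> [41, 30, 50]
enqueue(37) -> [41, 30, 50, 37]
dequeue()->41, [30, 50, 37]
enqueue(18) -> [30, 50, 37, 18]
dequeue()->30, [50, 37, 18]
enqueue(27) -> [50, 37, 18, 27]
dequeue()->50, [37, 18, 27]

Final queue: [37, 18, 27]


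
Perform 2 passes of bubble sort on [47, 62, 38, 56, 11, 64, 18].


Initial: [47, 62, 38, 56, 11, 64, 18]
Pass 1: [47, 38, 56, 11, 62, 18, 64] (4 swaps)
Pass 2: [38, 47, 11, 56, 18, 62, 64] (3 swaps)

After 2 passes: [38, 47, 11, 56, 18, 62, 64]


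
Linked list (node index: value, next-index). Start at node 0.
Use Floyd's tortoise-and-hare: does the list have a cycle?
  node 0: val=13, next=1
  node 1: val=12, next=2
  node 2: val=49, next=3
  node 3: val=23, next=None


Floyd's tortoise (slow, +1) and hare (fast, +2):
  init: slow=0, fast=0
  step 1: slow=1, fast=2
  step 2: fast 2->3->None, no cycle

Cycle: no


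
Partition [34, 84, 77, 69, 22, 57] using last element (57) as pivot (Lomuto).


Pivot: 57
  34 <= 57: advance i (no swap)
  22 <= 57: swap -> [34, 22, 77, 69, 84, 57]
Place pivot at 2: [34, 22, 57, 69, 84, 77]

Partitioned: [34, 22, 57, 69, 84, 77]


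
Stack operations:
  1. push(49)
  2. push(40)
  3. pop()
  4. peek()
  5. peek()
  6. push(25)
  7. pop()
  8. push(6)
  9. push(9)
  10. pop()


push(49) -> [49]
push(40) -> [49, 40]
pop()->40, [49]
peek()->49
peek()->49
push(25) -> [49, 25]
pop()->25, [49]
push(6) -> [49, 6]
push(9) -> [49, 6, 9]
pop()->9, [49, 6]

Final stack: [49, 6]


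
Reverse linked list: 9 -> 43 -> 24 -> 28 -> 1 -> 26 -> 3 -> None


Step 1: curr=9, set curr.next=prev(None) | reversed so far: 9
Step 2: curr=43, set curr.next=prev(9) | reversed so far: 43 -> 9
Step 3: curr=24, set curr.next=prev(43) | reversed so far: 24 -> 43 -> 9
Step 4: curr=28, set curr.next=prev(24) | reversed so far: 28 -> 24 -> 43 -> 9
Step 5: curr=1, set curr.next=prev(28) | reversed so far: 1 -> 28 -> 24 -> 43 -> 9
Step 6: curr=26, set curr.next=prev(1) | reversed so far: 26 -> 1 -> 28 -> 24 -> 43 -> 9
Step 7: curr=3, set curr.next=prev(26) | reversed so far: 3 -> 26 -> 1 -> 28 -> 24 -> 43 -> 9

3 -> 26 -> 1 -> 28 -> 24 -> 43 -> 9 -> None


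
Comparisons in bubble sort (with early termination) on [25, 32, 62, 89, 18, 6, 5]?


Algorithm: bubble sort (with early termination)
Input: [25, 32, 62, 89, 18, 6, 5]
Sorted: [5, 6, 18, 25, 32, 62, 89]

21


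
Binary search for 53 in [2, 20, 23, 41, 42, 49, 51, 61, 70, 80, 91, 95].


Step 1: lo=0, hi=11, mid=5, val=49
Step 2: lo=6, hi=11, mid=8, val=70
Step 3: lo=6, hi=7, mid=6, val=51
Step 4: lo=7, hi=7, mid=7, val=61

Not found


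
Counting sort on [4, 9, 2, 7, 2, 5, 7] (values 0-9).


Input: [4, 9, 2, 7, 2, 5, 7]
Counts: [0, 0, 2, 0, 1, 1, 0, 2, 0, 1]

Sorted: [2, 2, 4, 5, 7, 7, 9]


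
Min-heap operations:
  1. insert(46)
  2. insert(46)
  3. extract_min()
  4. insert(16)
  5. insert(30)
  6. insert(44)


insert(46) -> [46]
insert(46) -> [46, 46]
extract_min()->46, [46]
insert(16) -> [16, 46]
insert(30) -> [16, 46, 30]
insert(44) -> [16, 44, 30, 46]

Final heap: [16, 44, 30, 46]


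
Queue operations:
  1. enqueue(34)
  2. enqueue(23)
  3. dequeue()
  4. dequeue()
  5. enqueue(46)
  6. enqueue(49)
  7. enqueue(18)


enqueue(34) -> [34]
enqueue(23) -> [34, 23]
dequeue()->34, [23]
dequeue()->23, []
enqueue(46) -> [46]
enqueue(49) -> [46, 49]
enqueue(18) -> [46, 49, 18]

Final queue: [46, 49, 18]


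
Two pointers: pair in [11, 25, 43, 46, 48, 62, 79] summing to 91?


lo=0(11)+hi=6(79)=90
lo=1(25)+hi=6(79)=104
lo=1(25)+hi=5(62)=87
lo=2(43)+hi=5(62)=105
lo=2(43)+hi=4(48)=91

Yes: 43+48=91


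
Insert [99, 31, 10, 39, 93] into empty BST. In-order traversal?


Insert 99: root
Insert 31: L from 99
Insert 10: L from 99 -> L from 31
Insert 39: L from 99 -> R from 31
Insert 93: L from 99 -> R from 31 -> R from 39

In-order: [10, 31, 39, 93, 99]


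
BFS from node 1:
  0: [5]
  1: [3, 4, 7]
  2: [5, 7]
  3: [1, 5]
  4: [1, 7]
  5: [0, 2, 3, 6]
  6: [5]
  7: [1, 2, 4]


Visit 1, enqueue [3, 4, 7]
Visit 3, enqueue [5]
Visit 4, enqueue []
Visit 7, enqueue [2]
Visit 5, enqueue [0, 6]
Visit 2, enqueue []
Visit 0, enqueue []
Visit 6, enqueue []

BFS order: [1, 3, 4, 7, 5, 2, 0, 6]


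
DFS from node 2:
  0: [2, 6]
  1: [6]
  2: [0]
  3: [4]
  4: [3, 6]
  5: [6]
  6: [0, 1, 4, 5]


Visit 2, push [0]
Visit 0, push [6]
Visit 6, push [5, 4, 1]
Visit 1, push []
Visit 4, push [3]
Visit 3, push []
Visit 5, push []

DFS order: [2, 0, 6, 1, 4, 3, 5]


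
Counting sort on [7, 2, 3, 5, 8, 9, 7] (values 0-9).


Input: [7, 2, 3, 5, 8, 9, 7]
Counts: [0, 0, 1, 1, 0, 1, 0, 2, 1, 1]

Sorted: [2, 3, 5, 7, 7, 8, 9]


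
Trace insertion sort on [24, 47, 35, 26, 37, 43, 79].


Initial: [24, 47, 35, 26, 37, 43, 79]
Insert 47: [24, 47, 35, 26, 37, 43, 79]
Insert 35: [24, 35, 47, 26, 37, 43, 79]
Insert 26: [24, 26, 35, 47, 37, 43, 79]
Insert 37: [24, 26, 35, 37, 47, 43, 79]
Insert 43: [24, 26, 35, 37, 43, 47, 79]
Insert 79: [24, 26, 35, 37, 43, 47, 79]

Sorted: [24, 26, 35, 37, 43, 47, 79]


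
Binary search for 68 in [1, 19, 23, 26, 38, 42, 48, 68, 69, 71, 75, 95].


Step 1: lo=0, hi=11, mid=5, val=42
Step 2: lo=6, hi=11, mid=8, val=69
Step 3: lo=6, hi=7, mid=6, val=48
Step 4: lo=7, hi=7, mid=7, val=68

Found at index 7


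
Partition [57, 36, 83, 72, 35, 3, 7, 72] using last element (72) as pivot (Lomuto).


Pivot: 72
  57 <= 72: advance i (no swap)
  36 <= 72: advance i (no swap)
  72 <= 72: swap -> [57, 36, 72, 83, 35, 3, 7, 72]
  35 <= 72: swap -> [57, 36, 72, 35, 83, 3, 7, 72]
  3 <= 72: swap -> [57, 36, 72, 35, 3, 83, 7, 72]
  7 <= 72: swap -> [57, 36, 72, 35, 3, 7, 83, 72]
Place pivot at 6: [57, 36, 72, 35, 3, 7, 72, 83]

Partitioned: [57, 36, 72, 35, 3, 7, 72, 83]


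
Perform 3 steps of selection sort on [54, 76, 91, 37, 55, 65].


Initial: [54, 76, 91, 37, 55, 65]
Step 1: min=37 at 3
  Swap: [37, 76, 91, 54, 55, 65]
Step 2: min=54 at 3
  Swap: [37, 54, 91, 76, 55, 65]
Step 3: min=55 at 4
  Swap: [37, 54, 55, 76, 91, 65]

After 3 steps: [37, 54, 55, 76, 91, 65]


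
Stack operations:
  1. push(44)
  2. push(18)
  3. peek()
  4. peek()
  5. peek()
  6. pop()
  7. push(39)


push(44) -> [44]
push(18) -> [44, 18]
peek()->18
peek()->18
peek()->18
pop()->18, [44]
push(39) -> [44, 39]

Final stack: [44, 39]


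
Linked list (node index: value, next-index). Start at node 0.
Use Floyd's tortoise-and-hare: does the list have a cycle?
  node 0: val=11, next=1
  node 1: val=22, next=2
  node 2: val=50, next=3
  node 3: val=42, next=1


Floyd's tortoise (slow, +1) and hare (fast, +2):
  init: slow=0, fast=0
  step 1: slow=1, fast=2
  step 2: slow=2, fast=1
  step 3: slow=3, fast=3
  slow == fast at node 3: cycle detected

Cycle: yes


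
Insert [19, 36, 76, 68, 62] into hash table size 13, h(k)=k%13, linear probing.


Insert 19: h=6 -> slot 6
Insert 36: h=10 -> slot 10
Insert 76: h=11 -> slot 11
Insert 68: h=3 -> slot 3
Insert 62: h=10, 2 probes -> slot 12

Table: [None, None, None, 68, None, None, 19, None, None, None, 36, 76, 62]


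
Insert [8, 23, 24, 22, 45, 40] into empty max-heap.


Insert 8: [8]
Insert 23: [23, 8]
Insert 24: [24, 8, 23]
Insert 22: [24, 22, 23, 8]
Insert 45: [45, 24, 23, 8, 22]
Insert 40: [45, 24, 40, 8, 22, 23]

Final heap: [45, 24, 40, 8, 22, 23]


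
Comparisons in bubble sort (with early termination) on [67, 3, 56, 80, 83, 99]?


Algorithm: bubble sort (with early termination)
Input: [67, 3, 56, 80, 83, 99]
Sorted: [3, 56, 67, 80, 83, 99]

9


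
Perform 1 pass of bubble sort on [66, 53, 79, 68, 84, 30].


Initial: [66, 53, 79, 68, 84, 30]
Pass 1: [53, 66, 68, 79, 30, 84] (3 swaps)

After 1 pass: [53, 66, 68, 79, 30, 84]
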